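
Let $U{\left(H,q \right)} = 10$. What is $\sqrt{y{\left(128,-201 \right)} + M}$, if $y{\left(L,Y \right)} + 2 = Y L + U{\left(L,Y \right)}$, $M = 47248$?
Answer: $6 \sqrt{598} \approx 146.72$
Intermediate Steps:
$y{\left(L,Y \right)} = 8 + L Y$ ($y{\left(L,Y \right)} = -2 + \left(Y L + 10\right) = -2 + \left(L Y + 10\right) = -2 + \left(10 + L Y\right) = 8 + L Y$)
$\sqrt{y{\left(128,-201 \right)} + M} = \sqrt{\left(8 + 128 \left(-201\right)\right) + 47248} = \sqrt{\left(8 - 25728\right) + 47248} = \sqrt{-25720 + 47248} = \sqrt{21528} = 6 \sqrt{598}$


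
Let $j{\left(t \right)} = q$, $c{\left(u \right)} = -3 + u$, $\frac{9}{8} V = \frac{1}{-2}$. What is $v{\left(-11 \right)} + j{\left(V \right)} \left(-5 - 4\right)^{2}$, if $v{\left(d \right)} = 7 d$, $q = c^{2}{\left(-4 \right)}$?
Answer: $3892$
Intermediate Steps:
$V = - \frac{4}{9}$ ($V = \frac{8}{9 \left(-2\right)} = \frac{8}{9} \left(- \frac{1}{2}\right) = - \frac{4}{9} \approx -0.44444$)
$q = 49$ ($q = \left(-3 - 4\right)^{2} = \left(-7\right)^{2} = 49$)
$j{\left(t \right)} = 49$
$v{\left(-11 \right)} + j{\left(V \right)} \left(-5 - 4\right)^{2} = 7 \left(-11\right) + 49 \left(-5 - 4\right)^{2} = -77 + 49 \left(-9\right)^{2} = -77 + 49 \cdot 81 = -77 + 3969 = 3892$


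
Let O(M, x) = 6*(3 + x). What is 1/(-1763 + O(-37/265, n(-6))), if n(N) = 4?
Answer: -1/1721 ≈ -0.00058106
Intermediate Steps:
O(M, x) = 18 + 6*x
1/(-1763 + O(-37/265, n(-6))) = 1/(-1763 + (18 + 6*4)) = 1/(-1763 + (18 + 24)) = 1/(-1763 + 42) = 1/(-1721) = -1/1721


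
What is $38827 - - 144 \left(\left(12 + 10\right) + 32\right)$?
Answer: $46603$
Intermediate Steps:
$38827 - - 144 \left(\left(12 + 10\right) + 32\right) = 38827 - - 144 \left(22 + 32\right) = 38827 - \left(-144\right) 54 = 38827 - -7776 = 38827 + 7776 = 46603$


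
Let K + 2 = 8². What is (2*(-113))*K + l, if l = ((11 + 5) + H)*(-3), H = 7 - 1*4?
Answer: -14069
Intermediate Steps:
H = 3 (H = 7 - 4 = 3)
K = 62 (K = -2 + 8² = -2 + 64 = 62)
l = -57 (l = ((11 + 5) + 3)*(-3) = (16 + 3)*(-3) = 19*(-3) = -57)
(2*(-113))*K + l = (2*(-113))*62 - 57 = -226*62 - 57 = -14012 - 57 = -14069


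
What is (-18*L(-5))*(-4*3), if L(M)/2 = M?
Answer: -2160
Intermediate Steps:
L(M) = 2*M
(-18*L(-5))*(-4*3) = (-36*(-5))*(-4*3) = -18*(-10)*(-12) = 180*(-12) = -2160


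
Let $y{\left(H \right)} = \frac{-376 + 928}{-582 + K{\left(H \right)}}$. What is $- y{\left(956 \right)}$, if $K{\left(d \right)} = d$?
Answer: $- \frac{276}{187} \approx -1.4759$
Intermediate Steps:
$y{\left(H \right)} = \frac{552}{-582 + H}$ ($y{\left(H \right)} = \frac{-376 + 928}{-582 + H} = \frac{552}{-582 + H}$)
$- y{\left(956 \right)} = - \frac{552}{-582 + 956} = - \frac{552}{374} = \left(-1\right) \frac{276}{187} = - \frac{276}{187}$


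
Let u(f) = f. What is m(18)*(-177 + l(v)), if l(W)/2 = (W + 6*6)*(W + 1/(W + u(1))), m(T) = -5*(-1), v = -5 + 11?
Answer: 1695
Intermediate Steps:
v = 6
m(T) = 5
l(W) = 2*(36 + W)*(W + 1/(1 + W)) (l(W) = 2*((W + 6*6)*(W + 1/(W + 1))) = 2*((W + 36)*(W + 1/(1 + W))) = 2*((36 + W)*(W + 1/(1 + W))) = 2*(36 + W)*(W + 1/(1 + W)))
m(18)*(-177 + l(v)) = 5*(-177 + 2*(36 + 6**3 + 37*6 + 37*6**2)/(1 + 6)) = 5*(-177 + 2*(36 + 216 + 222 + 37*36)/7) = 5*(-177 + 2*(1/7)*(36 + 216 + 222 + 1332)) = 5*(-177 + 2*(1/7)*1806) = 5*(-177 + 516) = 5*339 = 1695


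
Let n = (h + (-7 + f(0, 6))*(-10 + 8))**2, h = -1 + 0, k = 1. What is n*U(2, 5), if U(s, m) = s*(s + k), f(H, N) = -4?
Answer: 2646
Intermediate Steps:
h = -1
U(s, m) = s*(1 + s) (U(s, m) = s*(s + 1) = s*(1 + s))
n = 441 (n = (-1 + (-7 - 4)*(-10 + 8))**2 = (-1 - 11*(-2))**2 = (-1 + 22)**2 = 21**2 = 441)
n*U(2, 5) = 441*(2*(1 + 2)) = 441*(2*3) = 441*6 = 2646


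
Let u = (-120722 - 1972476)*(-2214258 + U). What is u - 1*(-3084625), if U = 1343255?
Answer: 1823184822219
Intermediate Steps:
u = 1823181737594 (u = (-120722 - 1972476)*(-2214258 + 1343255) = -2093198*(-871003) = 1823181737594)
u - 1*(-3084625) = 1823181737594 - 1*(-3084625) = 1823181737594 + 3084625 = 1823184822219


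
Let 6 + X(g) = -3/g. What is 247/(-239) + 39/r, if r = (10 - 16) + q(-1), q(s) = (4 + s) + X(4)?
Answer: -1203/239 ≈ -5.0335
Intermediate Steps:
X(g) = -6 - 3/g
q(s) = -11/4 + s (q(s) = (4 + s) + (-6 - 3/4) = (4 + s) + (-6 - 3*¼) = (4 + s) + (-6 - ¾) = (4 + s) - 27/4 = -11/4 + s)
r = -39/4 (r = (10 - 16) + (-11/4 - 1) = -6 - 15/4 = -39/4 ≈ -9.7500)
247/(-239) + 39/r = 247/(-239) + 39/(-39/4) = 247*(-1/239) + 39*(-4/39) = -247/239 - 4 = -1203/239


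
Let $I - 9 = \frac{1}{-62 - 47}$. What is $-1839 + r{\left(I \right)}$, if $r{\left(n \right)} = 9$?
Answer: $-1830$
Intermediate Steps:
$I = \frac{980}{109}$ ($I = 9 + \frac{1}{-62 - 47} = 9 + \frac{1}{-109} = 9 - \frac{1}{109} = \frac{980}{109} \approx 8.9908$)
$-1839 + r{\left(I \right)} = -1839 + 9 = -1830$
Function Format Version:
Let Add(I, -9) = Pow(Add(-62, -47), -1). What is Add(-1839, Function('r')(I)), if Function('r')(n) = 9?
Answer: -1830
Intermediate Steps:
I = Rational(980, 109) (I = Add(9, Pow(Add(-62, -47), -1)) = Add(9, Pow(-109, -1)) = Add(9, Rational(-1, 109)) = Rational(980, 109) ≈ 8.9908)
Add(-1839, Function('r')(I)) = Add(-1839, 9) = -1830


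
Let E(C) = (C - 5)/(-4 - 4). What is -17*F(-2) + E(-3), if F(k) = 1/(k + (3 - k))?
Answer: -14/3 ≈ -4.6667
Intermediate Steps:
F(k) = ⅓ (F(k) = 1/3 = ⅓)
E(C) = 5/8 - C/8 (E(C) = (-5 + C)/(-8) = (-5 + C)*(-⅛) = 5/8 - C/8)
-17*F(-2) + E(-3) = -17*⅓ + (5/8 - ⅛*(-3)) = -17/3 + (5/8 + 3/8) = -17/3 + 1 = -14/3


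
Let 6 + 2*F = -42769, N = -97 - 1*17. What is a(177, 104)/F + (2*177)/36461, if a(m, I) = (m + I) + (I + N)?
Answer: -4619512/1559619275 ≈ -0.0029619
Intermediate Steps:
N = -114 (N = -97 - 17 = -114)
F = -42775/2 (F = -3 + (1/2)*(-42769) = -3 - 42769/2 = -42775/2 ≈ -21388.)
a(m, I) = -114 + m + 2*I (a(m, I) = (m + I) + (I - 114) = (I + m) + (-114 + I) = -114 + m + 2*I)
a(177, 104)/F + (2*177)/36461 = (-114 + 177 + 2*104)/(-42775/2) + (2*177)/36461 = (-114 + 177 + 208)*(-2/42775) + 354*(1/36461) = 271*(-2/42775) + 354/36461 = -542/42775 + 354/36461 = -4619512/1559619275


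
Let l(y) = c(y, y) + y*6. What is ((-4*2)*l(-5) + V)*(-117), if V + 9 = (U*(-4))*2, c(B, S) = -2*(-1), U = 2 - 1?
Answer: -24219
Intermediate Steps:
U = 1
c(B, S) = 2
l(y) = 2 + 6*y (l(y) = 2 + y*6 = 2 + 6*y)
V = -17 (V = -9 + (1*(-4))*2 = -9 - 4*2 = -9 - 8 = -17)
((-4*2)*l(-5) + V)*(-117) = ((-4*2)*(2 + 6*(-5)) - 17)*(-117) = (-8*(2 - 30) - 17)*(-117) = (-8*(-28) - 17)*(-117) = (224 - 17)*(-117) = 207*(-117) = -24219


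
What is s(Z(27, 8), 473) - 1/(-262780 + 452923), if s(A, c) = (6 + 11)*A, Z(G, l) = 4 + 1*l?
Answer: 38789171/190143 ≈ 204.00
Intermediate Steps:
Z(G, l) = 4 + l
s(A, c) = 17*A
s(Z(27, 8), 473) - 1/(-262780 + 452923) = 17*(4 + 8) - 1/(-262780 + 452923) = 17*12 - 1/190143 = 204 - 1*1/190143 = 204 - 1/190143 = 38789171/190143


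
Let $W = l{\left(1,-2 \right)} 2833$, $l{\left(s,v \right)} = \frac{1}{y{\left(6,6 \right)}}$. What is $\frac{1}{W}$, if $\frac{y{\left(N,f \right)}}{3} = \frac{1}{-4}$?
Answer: $- \frac{3}{11332} \approx -0.00026474$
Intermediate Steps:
$y{\left(N,f \right)} = - \frac{3}{4}$ ($y{\left(N,f \right)} = \frac{3}{-4} = 3 \left(- \frac{1}{4}\right) = - \frac{3}{4}$)
$l{\left(s,v \right)} = - \frac{4}{3}$ ($l{\left(s,v \right)} = \frac{1}{- \frac{3}{4}} = - \frac{4}{3}$)
$W = - \frac{11332}{3}$ ($W = \left(- \frac{4}{3}\right) 2833 = - \frac{11332}{3} \approx -3777.3$)
$\frac{1}{W} = \frac{1}{- \frac{11332}{3}} = - \frac{3}{11332}$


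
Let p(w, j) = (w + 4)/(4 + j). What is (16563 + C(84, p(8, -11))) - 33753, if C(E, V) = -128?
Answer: -17318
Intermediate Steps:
p(w, j) = (4 + w)/(4 + j)
(16563 + C(84, p(8, -11))) - 33753 = (16563 - 128) - 33753 = 16435 - 33753 = -17318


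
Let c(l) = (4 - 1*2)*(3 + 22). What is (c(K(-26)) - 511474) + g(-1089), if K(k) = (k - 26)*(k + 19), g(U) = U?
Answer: -512513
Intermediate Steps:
K(k) = (-26 + k)*(19 + k)
c(l) = 50 (c(l) = (4 - 2)*25 = 2*25 = 50)
(c(K(-26)) - 511474) + g(-1089) = (50 - 511474) - 1089 = -511424 - 1089 = -512513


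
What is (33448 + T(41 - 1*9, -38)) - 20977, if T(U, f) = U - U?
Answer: 12471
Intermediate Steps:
T(U, f) = 0
(33448 + T(41 - 1*9, -38)) - 20977 = (33448 + 0) - 20977 = 33448 - 20977 = 12471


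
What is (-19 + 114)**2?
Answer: 9025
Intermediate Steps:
(-19 + 114)**2 = 95**2 = 9025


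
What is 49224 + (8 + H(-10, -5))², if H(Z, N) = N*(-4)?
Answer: 50008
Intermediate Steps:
H(Z, N) = -4*N
49224 + (8 + H(-10, -5))² = 49224 + (8 - 4*(-5))² = 49224 + (8 + 20)² = 49224 + 28² = 49224 + 784 = 50008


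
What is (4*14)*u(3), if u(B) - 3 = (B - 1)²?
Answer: 392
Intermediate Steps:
u(B) = 3 + (-1 + B)² (u(B) = 3 + (B - 1)² = 3 + (-1 + B)²)
(4*14)*u(3) = (4*14)*(3 + (-1 + 3)²) = 56*(3 + 2²) = 56*(3 + 4) = 56*7 = 392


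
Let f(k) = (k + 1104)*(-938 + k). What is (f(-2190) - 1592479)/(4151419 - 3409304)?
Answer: 1804529/742115 ≈ 2.4316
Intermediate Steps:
f(k) = (-938 + k)*(1104 + k) (f(k) = (1104 + k)*(-938 + k) = (-938 + k)*(1104 + k))
(f(-2190) - 1592479)/(4151419 - 3409304) = ((-1035552 + (-2190)**2 + 166*(-2190)) - 1592479)/(4151419 - 3409304) = ((-1035552 + 4796100 - 363540) - 1592479)/742115 = (3397008 - 1592479)*(1/742115) = 1804529*(1/742115) = 1804529/742115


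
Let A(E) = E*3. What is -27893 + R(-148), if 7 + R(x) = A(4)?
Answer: -27888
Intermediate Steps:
A(E) = 3*E
R(x) = 5 (R(x) = -7 + 3*4 = -7 + 12 = 5)
-27893 + R(-148) = -27893 + 5 = -27888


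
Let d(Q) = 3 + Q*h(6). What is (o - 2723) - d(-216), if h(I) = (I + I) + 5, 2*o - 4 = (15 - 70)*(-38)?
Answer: 1993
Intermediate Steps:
o = 1047 (o = 2 + ((15 - 70)*(-38))/2 = 2 + (-55*(-38))/2 = 2 + (½)*2090 = 2 + 1045 = 1047)
h(I) = 5 + 2*I (h(I) = 2*I + 5 = 5 + 2*I)
d(Q) = 3 + 17*Q (d(Q) = 3 + Q*(5 + 2*6) = 3 + Q*(5 + 12) = 3 + Q*17 = 3 + 17*Q)
(o - 2723) - d(-216) = (1047 - 2723) - (3 + 17*(-216)) = -1676 - (3 - 3672) = -1676 - 1*(-3669) = -1676 + 3669 = 1993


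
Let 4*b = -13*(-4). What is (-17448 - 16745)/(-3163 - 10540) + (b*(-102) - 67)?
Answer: -19054086/13703 ≈ -1390.5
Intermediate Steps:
b = 13 (b = (-13*(-4))/4 = (¼)*52 = 13)
(-17448 - 16745)/(-3163 - 10540) + (b*(-102) - 67) = (-17448 - 16745)/(-3163 - 10540) + (13*(-102) - 67) = -34193/(-13703) + (-1326 - 67) = -34193*(-1/13703) - 1393 = 34193/13703 - 1393 = -19054086/13703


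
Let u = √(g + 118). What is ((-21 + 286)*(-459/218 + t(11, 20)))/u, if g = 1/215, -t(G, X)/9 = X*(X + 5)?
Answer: -86695545*√606085/614542 ≈ -1.0983e+5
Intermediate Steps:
t(G, X) = -9*X*(5 + X) (t(G, X) = -9*X*(X + 5) = -9*X*(5 + X))
g = 1/215 ≈ 0.0046512
u = 3*√606085/215 (u = √(1/215 + 118) = √(25371/215) = 3*√606085/215 ≈ 10.863)
((-21 + 286)*(-459/218 + t(11, 20)))/u = ((-21 + 286)*(-459/218 - 9*20*(5 + 20)))/((3*√606085/215)) = (265*(-459*1/218 - 9*20*25))*(√606085/8457) = (265*(-459/218 - 4500))*(√606085/8457) = (265*(-981459/218))*(√606085/8457) = -86695545*√606085/614542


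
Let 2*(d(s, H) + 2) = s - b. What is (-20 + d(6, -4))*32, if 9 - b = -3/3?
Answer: -768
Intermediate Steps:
b = 10 (b = 9 - (-3)/3 = 9 - 1*(-1) = 9 + 1 = 10)
d(s, H) = -7 + s/2 (d(s, H) = -2 + (s - 1*10)/2 = -2 + (s - 10)/2 = -2 + (-10 + s)/2 = -2 + (-5 + s/2) = -7 + s/2)
(-20 + d(6, -4))*32 = (-20 + (-7 + (1/2)*6))*32 = (-20 + (-7 + 3))*32 = (-20 - 4)*32 = -24*32 = -768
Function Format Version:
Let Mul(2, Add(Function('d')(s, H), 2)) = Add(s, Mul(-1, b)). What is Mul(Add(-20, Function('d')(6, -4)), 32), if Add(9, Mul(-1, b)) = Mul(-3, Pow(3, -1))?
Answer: -768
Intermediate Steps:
b = 10 (b = Add(9, Mul(-1, Mul(-3, Pow(3, -1)))) = Add(9, Mul(-1, Mul(-3, Rational(1, 3)))) = Add(9, Mul(-1, -1)) = Add(9, 1) = 10)
Function('d')(s, H) = Add(-7, Mul(Rational(1, 2), s)) (Function('d')(s, H) = Add(-2, Mul(Rational(1, 2), Add(s, Mul(-1, 10)))) = Add(-2, Mul(Rational(1, 2), Add(s, -10))) = Add(-2, Mul(Rational(1, 2), Add(-10, s))) = Add(-2, Add(-5, Mul(Rational(1, 2), s))) = Add(-7, Mul(Rational(1, 2), s)))
Mul(Add(-20, Function('d')(6, -4)), 32) = Mul(Add(-20, Add(-7, Mul(Rational(1, 2), 6))), 32) = Mul(Add(-20, Add(-7, 3)), 32) = Mul(Add(-20, -4), 32) = Mul(-24, 32) = -768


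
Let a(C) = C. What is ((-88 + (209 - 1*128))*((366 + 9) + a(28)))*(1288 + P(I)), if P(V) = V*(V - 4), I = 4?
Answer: -3633448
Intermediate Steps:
P(V) = V*(-4 + V)
((-88 + (209 - 1*128))*((366 + 9) + a(28)))*(1288 + P(I)) = ((-88 + (209 - 1*128))*((366 + 9) + 28))*(1288 + 4*(-4 + 4)) = ((-88 + (209 - 128))*(375 + 28))*(1288 + 4*0) = ((-88 + 81)*403)*(1288 + 0) = -7*403*1288 = -2821*1288 = -3633448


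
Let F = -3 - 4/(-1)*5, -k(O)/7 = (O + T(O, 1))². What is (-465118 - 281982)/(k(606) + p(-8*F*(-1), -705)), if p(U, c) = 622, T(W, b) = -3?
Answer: 747100/2544641 ≈ 0.29360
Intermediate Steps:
k(O) = -7*(-3 + O)² (k(O) = -7*(O - 3)² = -7*(-3 + O)²)
F = 17 (F = -3 - 4*(-1)*5 = -3 + 4*5 = -3 + 20 = 17)
(-465118 - 281982)/(k(606) + p(-8*F*(-1), -705)) = (-465118 - 281982)/(-7*(-3 + 606)² + 622) = -747100/(-7*603² + 622) = -747100/(-7*363609 + 622) = -747100/(-2545263 + 622) = -747100/(-2544641) = -747100*(-1/2544641) = 747100/2544641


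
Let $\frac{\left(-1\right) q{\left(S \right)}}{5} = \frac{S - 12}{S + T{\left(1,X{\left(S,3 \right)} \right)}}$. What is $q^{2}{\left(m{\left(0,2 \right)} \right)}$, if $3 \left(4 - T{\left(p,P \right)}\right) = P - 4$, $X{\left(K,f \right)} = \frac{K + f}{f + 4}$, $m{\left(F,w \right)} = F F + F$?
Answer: $\frac{1587600}{11881} \approx 133.63$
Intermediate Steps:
$m{\left(F,w \right)} = F + F^{2}$ ($m{\left(F,w \right)} = F^{2} + F = F + F^{2}$)
$X{\left(K,f \right)} = \frac{K + f}{4 + f}$
$T{\left(p,P \right)} = \frac{16}{3} - \frac{P}{3}$ ($T{\left(p,P \right)} = 4 - \frac{P - 4}{3} = 4 - \frac{-4 + P}{3} = 4 - \left(- \frac{4}{3} + \frac{P}{3}\right) = \frac{16}{3} - \frac{P}{3}$)
$q{\left(S \right)} = - \frac{5 \left(-12 + S\right)}{\frac{109}{21} + \frac{20 S}{21}}$ ($q{\left(S \right)} = - 5 \frac{S - 12}{S - \left(- \frac{16}{3} + \frac{\frac{1}{4 + 3} \left(S + 3\right)}{3}\right)} = - 5 \frac{-12 + S}{S - \left(- \frac{16}{3} + \frac{\frac{1}{7} \left(3 + S\right)}{3}\right)} = - 5 \frac{-12 + S}{S - \left(- \frac{16}{3} + \frac{\frac{3}{7} + \frac{S}{7}}{3}\right)} = - 5 \frac{-12 + S}{S + \left(\frac{16}{3} - \left(\frac{1}{7} + \frac{S}{21}\right)\right)} = - 5 \frac{-12 + S}{S - \left(- \frac{109}{21} + \frac{S}{21}\right)} = - 5 \frac{-12 + S}{\frac{109}{21} + \frac{20 S}{21}} = - \frac{5 \left(-12 + S\right)}{\frac{109}{21} + \frac{20 S}{21}}$)
$q^{2}{\left(m{\left(0,2 \right)} \right)} = \left(\frac{105 \left(12 - 0 \left(1 + 0\right)\right)}{109 + 20 \cdot 0 \left(1 + 0\right)}\right)^{2} = \left(\frac{105 \left(12 - 0 \cdot 1\right)}{109 + 20 \cdot 0 \cdot 1}\right)^{2} = \left(\frac{105 \left(12 - 0\right)}{109 + 20 \cdot 0}\right)^{2} = \left(\frac{105 \left(12 + 0\right)}{109 + 0}\right)^{2} = \left(105 \cdot \frac{1}{109} \cdot 12\right)^{2} = \left(\frac{1260}{109}\right)^{2} = \frac{1587600}{11881}$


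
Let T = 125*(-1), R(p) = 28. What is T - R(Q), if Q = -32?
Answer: -153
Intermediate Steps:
T = -125
T - R(Q) = -125 - 1*28 = -125 - 28 = -153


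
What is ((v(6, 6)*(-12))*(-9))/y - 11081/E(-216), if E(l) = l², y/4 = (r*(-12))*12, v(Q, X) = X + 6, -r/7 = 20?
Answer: -361591/1632960 ≈ -0.22143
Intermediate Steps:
r = -140 (r = -7*20 = -140)
v(Q, X) = 6 + X
y = 80640 (y = 4*(-140*(-12)*12) = 4*(1680*12) = 4*20160 = 80640)
((v(6, 6)*(-12))*(-9))/y - 11081/E(-216) = (((6 + 6)*(-12))*(-9))/80640 - 11081/((-216)²) = ((12*(-12))*(-9))*(1/80640) - 11081/46656 = -144*(-9)*(1/80640) - 11081*1/46656 = 1296*(1/80640) - 11081/46656 = 9/560 - 11081/46656 = -361591/1632960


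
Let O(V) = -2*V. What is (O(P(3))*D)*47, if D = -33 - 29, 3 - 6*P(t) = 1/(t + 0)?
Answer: 23312/9 ≈ 2590.2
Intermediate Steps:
P(t) = ½ - 1/(6*t) (P(t) = ½ - 1/(6*(t + 0)) = ½ - 1/(6*t))
D = -62
(O(P(3))*D)*47 = (-(-1 + 3*3)/(3*3)*(-62))*47 = (-(-1 + 9)/(3*3)*(-62))*47 = (-8/(3*3)*(-62))*47 = (-2*4/9*(-62))*47 = -8/9*(-62)*47 = (496/9)*47 = 23312/9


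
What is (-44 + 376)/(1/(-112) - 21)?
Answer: -37184/2353 ≈ -15.803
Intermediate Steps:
(-44 + 376)/(1/(-112) - 21) = 332/(-1/112 - 21) = 332/(-2353/112) = 332*(-112/2353) = -37184/2353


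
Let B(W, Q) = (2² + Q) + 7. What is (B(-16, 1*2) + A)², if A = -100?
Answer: 7569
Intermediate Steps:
B(W, Q) = 11 + Q (B(W, Q) = (4 + Q) + 7 = 11 + Q)
(B(-16, 1*2) + A)² = ((11 + 1*2) - 100)² = ((11 + 2) - 100)² = (13 - 100)² = (-87)² = 7569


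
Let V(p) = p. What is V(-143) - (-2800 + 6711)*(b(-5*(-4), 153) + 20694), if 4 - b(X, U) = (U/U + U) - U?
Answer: -80946110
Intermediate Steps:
b(X, U) = 3 (b(X, U) = 4 - ((U/U + U) - U) = 4 - ((1 + U) - U) = 4 - 1*1 = 4 - 1 = 3)
V(-143) - (-2800 + 6711)*(b(-5*(-4), 153) + 20694) = -143 - (-2800 + 6711)*(3 + 20694) = -143 - 3911*20697 = -143 - 1*80945967 = -143 - 80945967 = -80946110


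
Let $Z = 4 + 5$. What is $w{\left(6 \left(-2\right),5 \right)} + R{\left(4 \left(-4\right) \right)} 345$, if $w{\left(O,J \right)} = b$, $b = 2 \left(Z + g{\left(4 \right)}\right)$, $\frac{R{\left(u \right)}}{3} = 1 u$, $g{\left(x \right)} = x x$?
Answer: $-16510$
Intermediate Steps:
$Z = 9$
$g{\left(x \right)} = x^{2}$
$R{\left(u \right)} = 3 u$ ($R{\left(u \right)} = 3 \cdot 1 u = 3 u$)
$b = 50$ ($b = 2 \left(9 + 4^{2}\right) = 2 \left(9 + 16\right) = 2 \cdot 25 = 50$)
$w{\left(O,J \right)} = 50$
$w{\left(6 \left(-2\right),5 \right)} + R{\left(4 \left(-4\right) \right)} 345 = 50 + 3 \cdot 4 \left(-4\right) 345 = 50 + 3 \left(-16\right) 345 = 50 - 16560 = -16510$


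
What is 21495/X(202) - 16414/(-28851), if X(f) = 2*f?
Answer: 626783501/11655804 ≈ 53.774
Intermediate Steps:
21495/X(202) - 16414/(-28851) = 21495/((2*202)) - 16414/(-28851) = 21495/404 - 16414*(-1/28851) = 21495*(1/404) + 16414/28851 = 21495/404 + 16414/28851 = 626783501/11655804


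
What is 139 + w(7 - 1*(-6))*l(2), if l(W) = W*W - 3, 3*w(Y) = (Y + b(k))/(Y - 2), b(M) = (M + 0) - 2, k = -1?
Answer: 4597/33 ≈ 139.30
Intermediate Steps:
b(M) = -2 + M (b(M) = M - 2 = -2 + M)
w(Y) = (-3 + Y)/(3*(-2 + Y)) (w(Y) = ((Y + (-2 - 1))/(Y - 2))/3 = ((Y - 3)/(-2 + Y))/3 = ((-3 + Y)/(-2 + Y))/3 = (-3 + Y)/(3*(-2 + Y)))
l(W) = -3 + W² (l(W) = W² - 3 = -3 + W²)
139 + w(7 - 1*(-6))*l(2) = 139 + ((-3 + (7 - 1*(-6)))/(3*(-2 + (7 - 1*(-6)))))*(-3 + 2²) = 139 + ((-3 + (7 + 6))/(3*(-2 + (7 + 6))))*(-3 + 4) = 139 + ((-3 + 13)/(3*(-2 + 13)))*1 = 139 + ((⅓)*10/11)*1 = 139 + ((⅓)*(1/11)*10)*1 = 139 + (10/33)*1 = 139 + 10/33 = 4597/33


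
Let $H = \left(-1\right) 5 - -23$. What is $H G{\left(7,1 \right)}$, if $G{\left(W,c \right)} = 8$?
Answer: $144$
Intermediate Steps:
$H = 18$ ($H = -5 + 23 = 18$)
$H G{\left(7,1 \right)} = 18 \cdot 8 = 144$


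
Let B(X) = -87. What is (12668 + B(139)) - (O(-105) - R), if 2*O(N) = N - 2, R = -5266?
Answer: 14737/2 ≈ 7368.5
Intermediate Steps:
O(N) = -1 + N/2 (O(N) = (N - 2)/2 = (-2 + N)/2 = -1 + N/2)
(12668 + B(139)) - (O(-105) - R) = (12668 - 87) - ((-1 + (½)*(-105)) - 1*(-5266)) = 12581 - ((-1 - 105/2) + 5266) = 12581 - (-107/2 + 5266) = 12581 - 1*10425/2 = 12581 - 10425/2 = 14737/2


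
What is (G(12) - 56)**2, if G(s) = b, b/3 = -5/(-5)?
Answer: 2809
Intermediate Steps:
b = 3 (b = 3*(-5/(-5)) = 3*(-5*(-1/5)) = 3*1 = 3)
G(s) = 3
(G(12) - 56)**2 = (3 - 56)**2 = (-53)**2 = 2809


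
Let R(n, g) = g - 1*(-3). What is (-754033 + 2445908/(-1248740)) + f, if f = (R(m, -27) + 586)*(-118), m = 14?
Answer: -256101264042/312185 ≈ -8.2035e+5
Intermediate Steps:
R(n, g) = 3 + g (R(n, g) = g + 3 = 3 + g)
f = -66316 (f = ((3 - 27) + 586)*(-118) = (-24 + 586)*(-118) = 562*(-118) = -66316)
(-754033 + 2445908/(-1248740)) + f = (-754033 + 2445908/(-1248740)) - 66316 = (-754033 + 2445908*(-1/1248740)) - 66316 = (-754033 - 611477/312185) - 66316 = -235398403582/312185 - 66316 = -256101264042/312185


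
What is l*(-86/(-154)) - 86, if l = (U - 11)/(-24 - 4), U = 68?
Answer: -187867/2156 ≈ -87.137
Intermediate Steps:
l = -57/28 (l = (68 - 11)/(-24 - 4) = 57/(-28) = 57*(-1/28) = -57/28 ≈ -2.0357)
l*(-86/(-154)) - 86 = -(-2451)/(14*(-154)) - 86 = -(-2451)*(-1)/(14*154) - 86 = -57/28*43/77 - 86 = -2451/2156 - 86 = -187867/2156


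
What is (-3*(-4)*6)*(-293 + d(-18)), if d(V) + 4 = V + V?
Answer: -23976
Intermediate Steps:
d(V) = -4 + 2*V (d(V) = -4 + (V + V) = -4 + 2*V)
(-3*(-4)*6)*(-293 + d(-18)) = (-3*(-4)*6)*(-293 + (-4 + 2*(-18))) = (12*6)*(-293 + (-4 - 36)) = 72*(-293 - 40) = 72*(-333) = -23976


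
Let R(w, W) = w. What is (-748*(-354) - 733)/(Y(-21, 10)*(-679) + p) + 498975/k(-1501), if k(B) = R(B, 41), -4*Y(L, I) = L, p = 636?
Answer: -7430902361/17584215 ≈ -422.59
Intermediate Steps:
Y(L, I) = -L/4
k(B) = B
(-748*(-354) - 733)/(Y(-21, 10)*(-679) + p) + 498975/k(-1501) = (-748*(-354) - 733)/(-¼*(-21)*(-679) + 636) + 498975/(-1501) = (264792 - 733)/((21/4)*(-679) + 636) + 498975*(-1/1501) = 264059/(-14259/4 + 636) - 498975/1501 = 264059/(-11715/4) - 498975/1501 = 264059*(-4/11715) - 498975/1501 = -1056236/11715 - 498975/1501 = -7430902361/17584215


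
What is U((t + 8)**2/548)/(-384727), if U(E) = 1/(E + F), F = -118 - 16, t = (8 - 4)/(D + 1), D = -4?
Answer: 1233/63526891694 ≈ 1.9409e-8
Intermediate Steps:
t = -4/3 (t = (8 - 4)/(-4 + 1) = 4/(-3) = 4*(-1/3) = -4/3 ≈ -1.3333)
F = -134
U(E) = 1/(-134 + E) (U(E) = 1/(E - 134) = 1/(-134 + E))
U((t + 8)**2/548)/(-384727) = 1/(-134 + (-4/3 + 8)**2/548*(-384727)) = -1/384727/(-134 + (20/3)**2*(1/548)) = -1/384727/(-134 + (400/9)*(1/548)) = -1/384727/(-134 + 100/1233) = -1/384727/(-165122/1233) = -1233/165122*(-1/384727) = 1233/63526891694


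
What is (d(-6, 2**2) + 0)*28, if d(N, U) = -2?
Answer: -56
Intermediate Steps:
(d(-6, 2**2) + 0)*28 = (-2 + 0)*28 = -2*28 = -56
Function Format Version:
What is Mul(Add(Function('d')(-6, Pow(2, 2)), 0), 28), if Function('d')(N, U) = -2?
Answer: -56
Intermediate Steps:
Mul(Add(Function('d')(-6, Pow(2, 2)), 0), 28) = Mul(Add(-2, 0), 28) = Mul(-2, 28) = -56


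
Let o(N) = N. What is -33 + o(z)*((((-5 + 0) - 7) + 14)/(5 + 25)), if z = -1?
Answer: -496/15 ≈ -33.067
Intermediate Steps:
-33 + o(z)*((((-5 + 0) - 7) + 14)/(5 + 25)) = -33 - (((-5 + 0) - 7) + 14)/(5 + 25) = -33 - ((-5 - 7) + 14)/30 = -33 - (-12 + 14)/30 = -33 - 2/30 = -33 - 1*1/15 = -33 - 1/15 = -496/15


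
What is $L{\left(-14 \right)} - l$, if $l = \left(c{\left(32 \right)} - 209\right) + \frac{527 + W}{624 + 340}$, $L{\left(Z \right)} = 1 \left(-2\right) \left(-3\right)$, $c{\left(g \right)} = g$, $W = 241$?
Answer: $\frac{43911}{241} \approx 182.2$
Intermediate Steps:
$L{\left(Z \right)} = 6$ ($L{\left(Z \right)} = \left(-2\right) \left(-3\right) = 6$)
$l = - \frac{42465}{241}$ ($l = \left(32 - 209\right) + \frac{527 + 241}{624 + 340} = -177 + \frac{768}{964} = -177 + 768 \cdot \frac{1}{964} = -177 + \frac{192}{241} = - \frac{42465}{241} \approx -176.2$)
$L{\left(-14 \right)} - l = 6 - - \frac{42465}{241} = 6 + \frac{42465}{241} = \frac{43911}{241}$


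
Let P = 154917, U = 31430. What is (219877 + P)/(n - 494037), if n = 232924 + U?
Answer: -374794/229683 ≈ -1.6318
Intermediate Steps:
n = 264354 (n = 232924 + 31430 = 264354)
(219877 + P)/(n - 494037) = (219877 + 154917)/(264354 - 494037) = 374794/(-229683) = 374794*(-1/229683) = -374794/229683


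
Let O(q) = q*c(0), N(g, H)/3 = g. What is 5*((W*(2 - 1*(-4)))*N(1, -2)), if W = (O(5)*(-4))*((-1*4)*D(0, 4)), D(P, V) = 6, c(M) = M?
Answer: 0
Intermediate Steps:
N(g, H) = 3*g
O(q) = 0 (O(q) = q*0 = 0)
W = 0 (W = (0*(-4))*(-1*4*6) = 0*(-4*6) = 0*(-24) = 0)
5*((W*(2 - 1*(-4)))*N(1, -2)) = 5*((0*(2 - 1*(-4)))*(3*1)) = 5*((0*(2 + 4))*3) = 5*((0*6)*3) = 5*(0*3) = 5*0 = 0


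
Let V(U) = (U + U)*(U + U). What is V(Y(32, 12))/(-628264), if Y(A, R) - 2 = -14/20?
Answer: -13/1208200 ≈ -1.0760e-5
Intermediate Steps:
Y(A, R) = 13/10 (Y(A, R) = 2 - 14/20 = 2 - 14*1/20 = 2 - 7/10 = 13/10)
V(U) = 4*U**2 (V(U) = (2*U)*(2*U) = 4*U**2)
V(Y(32, 12))/(-628264) = (4*(13/10)**2)/(-628264) = (4*(169/100))*(-1/628264) = (169/25)*(-1/628264) = -13/1208200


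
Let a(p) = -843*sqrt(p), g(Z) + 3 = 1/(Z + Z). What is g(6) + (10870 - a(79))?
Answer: 130405/12 + 843*sqrt(79) ≈ 18360.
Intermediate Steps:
g(Z) = -3 + 1/(2*Z) (g(Z) = -3 + 1/(Z + Z) = -3 + 1/(2*Z))
g(6) + (10870 - a(79)) = (-3 + (1/2)/6) + (10870 - (-843)*sqrt(79)) = (-3 + (1/2)*(1/6)) + (10870 + 843*sqrt(79)) = (-3 + 1/12) + (10870 + 843*sqrt(79)) = -35/12 + (10870 + 843*sqrt(79)) = 130405/12 + 843*sqrt(79)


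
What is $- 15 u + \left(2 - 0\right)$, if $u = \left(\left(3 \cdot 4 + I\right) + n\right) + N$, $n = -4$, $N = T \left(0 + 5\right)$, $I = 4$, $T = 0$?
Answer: $-178$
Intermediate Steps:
$N = 0$ ($N = 0 \left(0 + 5\right) = 0 \cdot 5 = 0$)
$u = 12$ ($u = \left(\left(3 \cdot 4 + 4\right) - 4\right) + 0 = \left(\left(12 + 4\right) - 4\right) + 0 = \left(16 - 4\right) + 0 = 12 + 0 = 12$)
$- 15 u + \left(2 - 0\right) = \left(-15\right) 12 + \left(2 - 0\right) = -180 + \left(2 + 0\right) = -180 + 2 = -178$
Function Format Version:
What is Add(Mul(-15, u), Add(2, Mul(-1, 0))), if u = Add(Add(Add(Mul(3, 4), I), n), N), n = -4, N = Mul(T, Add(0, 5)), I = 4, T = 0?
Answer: -178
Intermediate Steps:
N = 0 (N = Mul(0, Add(0, 5)) = Mul(0, 5) = 0)
u = 12 (u = Add(Add(Add(Mul(3, 4), 4), -4), 0) = Add(Add(Add(12, 4), -4), 0) = Add(Add(16, -4), 0) = Add(12, 0) = 12)
Add(Mul(-15, u), Add(2, Mul(-1, 0))) = Add(Mul(-15, 12), Add(2, Mul(-1, 0))) = Add(-180, Add(2, 0)) = Add(-180, 2) = -178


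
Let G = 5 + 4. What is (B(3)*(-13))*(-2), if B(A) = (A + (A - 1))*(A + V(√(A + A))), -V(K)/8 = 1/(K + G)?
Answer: 1326/5 + 208*√6/15 ≈ 299.17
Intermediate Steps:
G = 9
V(K) = -8/(9 + K) (V(K) = -8/(K + 9) = -8/(9 + K))
B(A) = (-1 + 2*A)*(A - 8/(9 + √2*√A)) (B(A) = (A + (A - 1))*(A - 8/(9 + √(A + A))) = (A + (-1 + A))*(A - 8/(9 + √(2*A))) = (-1 + 2*A)*(A - 8/(9 + √2*√A)))
(B(3)*(-13))*(-2) = (((8 - 16*3 + 3*(-1 + 2*3)*(9 + √2*√3))/(9 + √2*√3))*(-13))*(-2) = (((8 - 48 + 3*(-1 + 6)*(9 + √6))/(9 + √6))*(-13))*(-2) = (((8 - 48 + 3*5*(9 + √6))/(9 + √6))*(-13))*(-2) = (((8 - 48 + (135 + 15*√6))/(9 + √6))*(-13))*(-2) = (((95 + 15*√6)/(9 + √6))*(-13))*(-2) = -13*(95 + 15*√6)/(9 + √6)*(-2) = 26*(95 + 15*√6)/(9 + √6)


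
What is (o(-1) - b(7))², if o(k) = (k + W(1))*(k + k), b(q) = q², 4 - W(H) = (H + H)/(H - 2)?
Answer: 3481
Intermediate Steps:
W(H) = 4 - 2*H/(-2 + H) (W(H) = 4 - (H + H)/(H - 2) = 4 - 2*H/(-2 + H))
o(k) = 2*k*(6 + k) (o(k) = (k + 2*(-4 + 1)/(-2 + 1))*(k + k) = (k + 2*(-3)/(-1))*(2*k) = (k + 2*(-1)*(-3))*(2*k) = (k + 6)*(2*k) = (6 + k)*(2*k) = 2*k*(6 + k))
(o(-1) - b(7))² = (2*(-1)*(6 - 1) - 1*7²)² = (2*(-1)*5 - 1*49)² = (-10 - 49)² = (-59)² = 3481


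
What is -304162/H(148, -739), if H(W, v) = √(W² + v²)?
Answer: -304162*√22721/113605 ≈ -403.57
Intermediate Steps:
-304162/H(148, -739) = -304162/√(148² + (-739)²) = -304162/√(21904 + 546121) = -304162*√22721/113605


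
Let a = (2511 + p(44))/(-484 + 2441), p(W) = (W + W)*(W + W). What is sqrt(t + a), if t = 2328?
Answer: sqrt(8935957507)/1957 ≈ 48.304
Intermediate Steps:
p(W) = 4*W**2 (p(W) = (2*W)*(2*W) = 4*W**2)
a = 10255/1957 (a = (2511 + 4*44**2)/(-484 + 2441) = (2511 + 4*1936)/1957 = (2511 + 7744)*(1/1957) = 10255*(1/1957) = 10255/1957 ≈ 5.2402)
sqrt(t + a) = sqrt(2328 + 10255/1957) = sqrt(4566151/1957) = sqrt(8935957507)/1957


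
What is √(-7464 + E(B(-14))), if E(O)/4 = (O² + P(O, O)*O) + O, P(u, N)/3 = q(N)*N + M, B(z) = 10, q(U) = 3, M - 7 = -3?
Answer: 8*I*√46 ≈ 54.259*I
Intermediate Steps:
M = 4 (M = 7 - 3 = 4)
P(u, N) = 12 + 9*N (P(u, N) = 3*(3*N + 4) = 3*(4 + 3*N) = 12 + 9*N)
E(O) = 4*O + 4*O² + 4*O*(12 + 9*O) (E(O) = 4*((O² + (12 + 9*O)*O) + O) = 4*((O² + O*(12 + 9*O)) + O) = 4*(O + O² + O*(12 + 9*O)) = 4*O + 4*O² + 4*O*(12 + 9*O))
√(-7464 + E(B(-14))) = √(-7464 + 4*10*(13 + 10*10)) = √(-7464 + 4*10*(13 + 100)) = √(-7464 + 4*10*113) = √(-7464 + 4520) = √(-2944) = 8*I*√46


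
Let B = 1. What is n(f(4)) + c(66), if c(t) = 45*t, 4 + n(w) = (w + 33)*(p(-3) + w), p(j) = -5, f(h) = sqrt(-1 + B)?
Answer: 2801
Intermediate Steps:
f(h) = 0 (f(h) = sqrt(-1 + 1) = sqrt(0) = 0)
n(w) = -4 + (-5 + w)*(33 + w) (n(w) = -4 + (w + 33)*(-5 + w) = -4 + (33 + w)*(-5 + w) = -4 + (-5 + w)*(33 + w))
n(f(4)) + c(66) = (-169 + 0**2 + 28*0) + 45*66 = (-169 + 0 + 0) + 2970 = -169 + 2970 = 2801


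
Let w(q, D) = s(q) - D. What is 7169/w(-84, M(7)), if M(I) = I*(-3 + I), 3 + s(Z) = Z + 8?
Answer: -67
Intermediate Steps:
s(Z) = 5 + Z (s(Z) = -3 + (Z + 8) = -3 + (8 + Z) = 5 + Z)
w(q, D) = 5 + q - D (w(q, D) = (5 + q) - D = 5 + q - D)
7169/w(-84, M(7)) = 7169/(5 - 84 - 7*(-3 + 7)) = 7169/(5 - 84 - 7*4) = 7169/(5 - 84 - 1*28) = 7169/(5 - 84 - 28) = 7169/(-107) = 7169*(-1/107) = -67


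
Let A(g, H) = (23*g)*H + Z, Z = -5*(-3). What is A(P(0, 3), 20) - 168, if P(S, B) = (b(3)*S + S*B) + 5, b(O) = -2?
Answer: 2147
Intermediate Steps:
Z = 15
P(S, B) = 5 - 2*S + B*S (P(S, B) = (-2*S + S*B) + 5 = (-2*S + B*S) + 5 = 5 - 2*S + B*S)
A(g, H) = 15 + 23*H*g (A(g, H) = (23*g)*H + 15 = 23*H*g + 15 = 15 + 23*H*g)
A(P(0, 3), 20) - 168 = (15 + 23*20*(5 - 2*0 + 3*0)) - 168 = (15 + 23*20*(5 + 0 + 0)) - 168 = (15 + 23*20*5) - 168 = (15 + 2300) - 168 = 2315 - 168 = 2147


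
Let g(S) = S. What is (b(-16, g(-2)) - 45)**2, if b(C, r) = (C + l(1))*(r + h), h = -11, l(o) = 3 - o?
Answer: 18769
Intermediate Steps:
b(C, r) = (-11 + r)*(2 + C) (b(C, r) = (C + (3 - 1*1))*(r - 11) = (C + (3 - 1))*(-11 + r) = (C + 2)*(-11 + r) = (2 + C)*(-11 + r) = (-11 + r)*(2 + C))
(b(-16, g(-2)) - 45)**2 = ((-22 - 11*(-16) + 2*(-2) - 16*(-2)) - 45)**2 = ((-22 + 176 - 4 + 32) - 45)**2 = (182 - 45)**2 = 137**2 = 18769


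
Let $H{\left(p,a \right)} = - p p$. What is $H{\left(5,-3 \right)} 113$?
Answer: $-2825$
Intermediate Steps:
$H{\left(p,a \right)} = - p^{2}$
$H{\left(5,-3 \right)} 113 = - 5^{2} \cdot 113 = \left(-1\right) 25 \cdot 113 = \left(-25\right) 113 = -2825$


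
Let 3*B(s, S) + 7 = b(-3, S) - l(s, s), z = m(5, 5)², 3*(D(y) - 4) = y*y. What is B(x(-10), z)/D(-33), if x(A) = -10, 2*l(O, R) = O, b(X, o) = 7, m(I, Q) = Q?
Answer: 5/1101 ≈ 0.0045413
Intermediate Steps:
l(O, R) = O/2
D(y) = 4 + y²/3 (D(y) = 4 + (y*y)/3 = 4 + y²/3)
z = 25 (z = 5² = 25)
B(s, S) = -s/6 (B(s, S) = -7/3 + (7 - s/2)/3 = -7/3 + (7/3 - s/6) = -s/6)
B(x(-10), z)/D(-33) = (-⅙*(-10))/(4 + (⅓)*(-33)²) = 5/(3*(4 + (⅓)*1089)) = 5/(3*(4 + 363)) = (5/3)/367 = (5/3)*(1/367) = 5/1101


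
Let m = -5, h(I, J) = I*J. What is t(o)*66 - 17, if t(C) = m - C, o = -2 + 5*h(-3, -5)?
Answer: -5165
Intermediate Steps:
o = 73 (o = -2 + 5*(-3*(-5)) = -2 + 5*15 = -2 + 75 = 73)
t(C) = -5 - C
t(o)*66 - 17 = (-5 - 1*73)*66 - 17 = (-5 - 73)*66 - 17 = -78*66 - 17 = -5148 - 17 = -5165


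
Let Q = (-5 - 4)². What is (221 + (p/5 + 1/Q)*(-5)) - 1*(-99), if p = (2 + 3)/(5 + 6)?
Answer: 284660/891 ≈ 319.48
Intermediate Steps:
p = 5/11 ≈ 0.45455
Q = 81 (Q = (-9)² = 81)
(221 + (p/5 + 1/Q)*(-5)) - 1*(-99) = (221 + ((5/11)/5 + 1/81)*(-5)) - 1*(-99) = (221 + ((5/11)*(⅕) + 1*(1/81))*(-5)) + 99 = (221 + (1/11 + 1/81)*(-5)) + 99 = (221 + (92/891)*(-5)) + 99 = (221 - 460/891) + 99 = 196451/891 + 99 = 284660/891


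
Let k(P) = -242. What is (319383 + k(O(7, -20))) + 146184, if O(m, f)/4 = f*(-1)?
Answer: 465325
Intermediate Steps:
O(m, f) = -4*f (O(m, f) = 4*(f*(-1)) = 4*(-f) = -4*f)
(319383 + k(O(7, -20))) + 146184 = (319383 - 242) + 146184 = 319141 + 146184 = 465325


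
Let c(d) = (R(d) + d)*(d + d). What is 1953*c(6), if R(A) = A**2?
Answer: 984312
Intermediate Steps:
c(d) = 2*d*(d + d**2) (c(d) = (d**2 + d)*(d + d) = (d + d**2)*(2*d) = 2*d*(d + d**2))
1953*c(6) = 1953*(2*6**2*(1 + 6)) = 1953*(2*36*7) = 1953*504 = 984312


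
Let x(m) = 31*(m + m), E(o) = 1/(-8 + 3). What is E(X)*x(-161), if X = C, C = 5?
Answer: 9982/5 ≈ 1996.4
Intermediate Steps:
X = 5
E(o) = -1/5 (E(o) = 1/(-5) = -1/5)
x(m) = 62*m (x(m) = 31*(2*m) = 62*m)
E(X)*x(-161) = -62*(-161)/5 = -1/5*(-9982) = 9982/5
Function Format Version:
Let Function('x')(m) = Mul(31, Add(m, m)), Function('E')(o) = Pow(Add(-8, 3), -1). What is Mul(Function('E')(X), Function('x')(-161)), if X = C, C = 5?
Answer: Rational(9982, 5) ≈ 1996.4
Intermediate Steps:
X = 5
Function('E')(o) = Rational(-1, 5) (Function('E')(o) = Pow(-5, -1) = Rational(-1, 5))
Function('x')(m) = Mul(62, m) (Function('x')(m) = Mul(31, Mul(2, m)) = Mul(62, m))
Mul(Function('E')(X), Function('x')(-161)) = Mul(Rational(-1, 5), Mul(62, -161)) = Mul(Rational(-1, 5), -9982) = Rational(9982, 5)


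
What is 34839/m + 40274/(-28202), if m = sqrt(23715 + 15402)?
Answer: -20137/14101 + 11613*sqrt(39117)/13039 ≈ 174.72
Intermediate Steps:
m = sqrt(39117) ≈ 197.78
34839/m + 40274/(-28202) = 34839/(sqrt(39117)) + 40274/(-28202) = 34839*(sqrt(39117)/39117) + 40274*(-1/28202) = 11613*sqrt(39117)/13039 - 20137/14101 = -20137/14101 + 11613*sqrt(39117)/13039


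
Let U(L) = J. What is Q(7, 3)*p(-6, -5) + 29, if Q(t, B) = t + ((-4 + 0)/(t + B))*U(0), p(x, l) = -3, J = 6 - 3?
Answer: 58/5 ≈ 11.600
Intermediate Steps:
J = 3
U(L) = 3
Q(t, B) = t - 12/(B + t) (Q(t, B) = t + ((-4 + 0)/(t + B))*3 = t - 4/(B + t)*3 = t - 12/(B + t))
Q(7, 3)*p(-6, -5) + 29 = ((-12 + 7² + 3*7)/(3 + 7))*(-3) + 29 = ((-12 + 49 + 21)/10)*(-3) + 29 = ((⅒)*58)*(-3) + 29 = (29/5)*(-3) + 29 = -87/5 + 29 = 58/5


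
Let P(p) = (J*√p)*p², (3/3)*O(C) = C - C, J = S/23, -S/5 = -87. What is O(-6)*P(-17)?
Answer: 0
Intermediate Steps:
S = 435 (S = -5*(-87) = 435)
J = 435/23 ≈ 18.913
O(C) = 0 (O(C) = C - C = 0)
P(p) = 435*p^(5/2)/23 (P(p) = (435*√p/23)*p² = 435*p^(5/2)/23)
O(-6)*P(-17) = 0*(435*(-17)^(5/2)/23) = 0*(435*(289*I*√17)/23) = 0*(125715*I*√17/23) = 0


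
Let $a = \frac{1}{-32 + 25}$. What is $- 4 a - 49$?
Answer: $- \frac{339}{7} \approx -48.429$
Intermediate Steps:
$a = - \frac{1}{7}$ ($a = \frac{1}{-7} = - \frac{1}{7} \approx -0.14286$)
$- 4 a - 49 = \left(-4\right) \left(- \frac{1}{7}\right) - 49 = \frac{4}{7} - 49 = - \frac{339}{7}$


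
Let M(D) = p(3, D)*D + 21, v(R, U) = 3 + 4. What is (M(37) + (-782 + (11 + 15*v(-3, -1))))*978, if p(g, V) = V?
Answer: 708072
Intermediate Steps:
v(R, U) = 7
M(D) = 21 + D² (M(D) = D*D + 21 = D² + 21 = 21 + D²)
(M(37) + (-782 + (11 + 15*v(-3, -1))))*978 = ((21 + 37²) + (-782 + (11 + 15*7)))*978 = ((21 + 1369) + (-782 + (11 + 105)))*978 = (1390 + (-782 + 116))*978 = (1390 - 666)*978 = 724*978 = 708072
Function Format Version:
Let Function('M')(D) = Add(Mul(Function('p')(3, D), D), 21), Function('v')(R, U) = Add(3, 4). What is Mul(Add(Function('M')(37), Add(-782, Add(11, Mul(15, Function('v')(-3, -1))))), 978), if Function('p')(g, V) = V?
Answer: 708072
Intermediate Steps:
Function('v')(R, U) = 7
Function('M')(D) = Add(21, Pow(D, 2)) (Function('M')(D) = Add(Mul(D, D), 21) = Add(Pow(D, 2), 21) = Add(21, Pow(D, 2)))
Mul(Add(Function('M')(37), Add(-782, Add(11, Mul(15, Function('v')(-3, -1))))), 978) = Mul(Add(Add(21, Pow(37, 2)), Add(-782, Add(11, Mul(15, 7)))), 978) = Mul(Add(Add(21, 1369), Add(-782, Add(11, 105))), 978) = Mul(Add(1390, Add(-782, 116)), 978) = Mul(Add(1390, -666), 978) = Mul(724, 978) = 708072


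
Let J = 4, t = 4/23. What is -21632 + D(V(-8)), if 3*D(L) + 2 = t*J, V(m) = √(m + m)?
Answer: -497546/23 ≈ -21632.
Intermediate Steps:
t = 4/23 (t = 4*(1/23) = 4/23 ≈ 0.17391)
V(m) = √2*√m (V(m) = √(2*m) = √2*√m)
D(L) = -10/23 (D(L) = -⅔ + ((4/23)*4)/3 = -⅔ + (⅓)*(16/23) = -⅔ + 16/69 = -10/23)
-21632 + D(V(-8)) = -21632 - 10/23 = -497546/23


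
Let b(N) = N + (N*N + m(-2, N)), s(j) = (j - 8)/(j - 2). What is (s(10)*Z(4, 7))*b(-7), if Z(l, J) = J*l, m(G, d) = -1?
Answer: 287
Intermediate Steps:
s(j) = (-8 + j)/(-2 + j)
b(N) = -1 + N + N² (b(N) = N + (N*N - 1) = N + (N² - 1) = N + (-1 + N²) = -1 + N + N²)
(s(10)*Z(4, 7))*b(-7) = (((-8 + 10)/(-2 + 10))*(7*4))*(-1 - 7 + (-7)²) = ((2/8)*28)*(-1 - 7 + 49) = (((⅛)*2)*28)*41 = ((¼)*28)*41 = 7*41 = 287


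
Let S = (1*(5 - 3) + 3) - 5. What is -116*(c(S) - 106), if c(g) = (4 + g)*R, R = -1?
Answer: 12760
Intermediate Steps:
S = 0 (S = (1*2 + 3) - 5 = (2 + 3) - 5 = 5 - 5 = 0)
c(g) = -4 - g (c(g) = (4 + g)*(-1) = -4 - g)
-116*(c(S) - 106) = -116*((-4 - 1*0) - 106) = -116*((-4 + 0) - 106) = -116*(-4 - 106) = -116*(-110) = 12760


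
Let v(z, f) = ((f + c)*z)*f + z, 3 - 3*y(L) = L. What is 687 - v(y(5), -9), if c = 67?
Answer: 1019/3 ≈ 339.67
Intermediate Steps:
y(L) = 1 - L/3
v(z, f) = z + f*z*(67 + f) (v(z, f) = ((f + 67)*z)*f + z = ((67 + f)*z)*f + z = (z*(67 + f))*f + z = f*z*(67 + f) + z = z + f*z*(67 + f))
687 - v(y(5), -9) = 687 - (1 - ⅓*5)*(1 + (-9)² + 67*(-9)) = 687 - (1 - 5/3)*(1 + 81 - 603) = 687 - (-2)*(-521)/3 = 687 - 1*1042/3 = 687 - 1042/3 = 1019/3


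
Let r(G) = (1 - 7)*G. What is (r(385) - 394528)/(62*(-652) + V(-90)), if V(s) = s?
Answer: 198419/20257 ≈ 9.7951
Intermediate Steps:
r(G) = -6*G
(r(385) - 394528)/(62*(-652) + V(-90)) = (-6*385 - 394528)/(62*(-652) - 90) = (-2310 - 394528)/(-40424 - 90) = -396838/(-40514) = -396838*(-1/40514) = 198419/20257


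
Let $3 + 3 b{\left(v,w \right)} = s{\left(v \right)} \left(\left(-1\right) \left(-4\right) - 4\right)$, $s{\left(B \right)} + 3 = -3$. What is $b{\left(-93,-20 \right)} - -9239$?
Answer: $9238$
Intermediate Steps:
$s{\left(B \right)} = -6$ ($s{\left(B \right)} = -3 - 3 = -6$)
$b{\left(v,w \right)} = -1$ ($b{\left(v,w \right)} = -1 + \frac{\left(-6\right) \left(\left(-1\right) \left(-4\right) - 4\right)}{3} = -1 + \frac{\left(-6\right) \left(4 - 4\right)}{3} = -1 + \frac{\left(-6\right) 0}{3} = -1 + \frac{1}{3} \cdot 0 = -1 + 0 = -1$)
$b{\left(-93,-20 \right)} - -9239 = -1 - -9239 = -1 + 9239 = 9238$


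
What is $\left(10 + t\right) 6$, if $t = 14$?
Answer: $144$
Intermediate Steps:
$\left(10 + t\right) 6 = \left(10 + 14\right) 6 = 24 \cdot 6 = 144$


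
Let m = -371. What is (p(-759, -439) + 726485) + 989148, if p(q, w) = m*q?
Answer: 1997222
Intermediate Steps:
p(q, w) = -371*q
(p(-759, -439) + 726485) + 989148 = (-371*(-759) + 726485) + 989148 = (281589 + 726485) + 989148 = 1008074 + 989148 = 1997222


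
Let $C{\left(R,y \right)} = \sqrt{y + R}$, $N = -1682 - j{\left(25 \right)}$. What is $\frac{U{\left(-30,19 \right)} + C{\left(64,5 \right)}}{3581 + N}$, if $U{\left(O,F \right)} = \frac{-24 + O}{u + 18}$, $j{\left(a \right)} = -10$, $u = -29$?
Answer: $\frac{54}{20999} + \frac{\sqrt{69}}{1909} \approx 0.0069228$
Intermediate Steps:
$N = -1672$ ($N = -1682 - -10 = -1682 + 10 = -1672$)
$U{\left(O,F \right)} = \frac{24}{11} - \frac{O}{11}$ ($U{\left(O,F \right)} = \frac{-24 + O}{-29 + 18} = \frac{-24 + O}{-11} = \left(-24 + O\right) \left(- \frac{1}{11}\right) = \frac{24}{11} - \frac{O}{11}$)
$C{\left(R,y \right)} = \sqrt{R + y}$
$\frac{U{\left(-30,19 \right)} + C{\left(64,5 \right)}}{3581 + N} = \frac{\left(\frac{24}{11} - - \frac{30}{11}\right) + \sqrt{64 + 5}}{3581 - 1672} = \frac{\left(\frac{24}{11} + \frac{30}{11}\right) + \sqrt{69}}{1909} = \left(\frac{54}{11} + \sqrt{69}\right) \frac{1}{1909} = \frac{54}{20999} + \frac{\sqrt{69}}{1909}$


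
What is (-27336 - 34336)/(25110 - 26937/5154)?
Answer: -105952496/43130001 ≈ -2.4566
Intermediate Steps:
(-27336 - 34336)/(25110 - 26937/5154) = -61672/(25110 - 26937*1/5154) = -61672/(25110 - 8979/1718) = -61672/43130001/1718 = -61672*1718/43130001 = -105952496/43130001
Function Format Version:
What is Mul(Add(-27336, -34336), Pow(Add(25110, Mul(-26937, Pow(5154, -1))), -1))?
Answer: Rational(-105952496, 43130001) ≈ -2.4566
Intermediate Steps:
Mul(Add(-27336, -34336), Pow(Add(25110, Mul(-26937, Pow(5154, -1))), -1)) = Mul(-61672, Pow(Add(25110, Mul(-26937, Rational(1, 5154))), -1)) = Mul(-61672, Pow(Add(25110, Rational(-8979, 1718)), -1)) = Mul(-61672, Pow(Rational(43130001, 1718), -1)) = Mul(-61672, Rational(1718, 43130001)) = Rational(-105952496, 43130001)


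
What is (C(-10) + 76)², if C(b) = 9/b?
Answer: 564001/100 ≈ 5640.0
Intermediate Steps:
(C(-10) + 76)² = (9/(-10) + 76)² = (9*(-⅒) + 76)² = (-9/10 + 76)² = (751/10)² = 564001/100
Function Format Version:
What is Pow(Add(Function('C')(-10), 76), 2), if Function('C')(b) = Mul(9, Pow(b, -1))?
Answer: Rational(564001, 100) ≈ 5640.0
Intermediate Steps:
Pow(Add(Function('C')(-10), 76), 2) = Pow(Add(Mul(9, Pow(-10, -1)), 76), 2) = Pow(Add(Mul(9, Rational(-1, 10)), 76), 2) = Pow(Add(Rational(-9, 10), 76), 2) = Pow(Rational(751, 10), 2) = Rational(564001, 100)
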